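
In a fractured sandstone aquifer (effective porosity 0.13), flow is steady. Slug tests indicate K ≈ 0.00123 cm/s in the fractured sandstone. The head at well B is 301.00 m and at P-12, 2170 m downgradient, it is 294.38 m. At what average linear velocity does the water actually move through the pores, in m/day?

Convert K: 0.00123 cm/s × 864 = 1.063 m/day.
Hydraulic gradient i = (301.00 − 294.38) / 2170 = 6.62 / 2170 = 0.003051.
Darcy flux q = K · i = 1.063 × 0.003051 = 0.003242 m/day.
Seepage velocity v = q / n_e = 0.003242 / 0.13 = 0.02494 m/day.

0.0249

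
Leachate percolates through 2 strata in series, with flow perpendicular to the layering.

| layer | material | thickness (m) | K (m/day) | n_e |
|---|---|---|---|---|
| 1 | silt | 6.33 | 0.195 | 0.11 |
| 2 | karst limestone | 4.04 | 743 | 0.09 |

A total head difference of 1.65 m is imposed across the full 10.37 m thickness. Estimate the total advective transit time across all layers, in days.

With flow normal to the layers, continuity requires the same specific discharge q through every layer.
Σ(b_i/K_i) = 6.33/0.195 + 4.04/743 = 32.47 d.
q = Δh / Σ(b_i/K_i) = 1.65 / 32.47 = 0.05082 m/day.
In each layer the seepage velocity is v_i = q/n_i, so the layer transit time is t_i = b_i·n_i / q:
  layer 1 (silt): t_1 = 6.33 × 0.11 / 0.05082 = 13.70 d
  layer 2 (karst limestone): t_2 = 4.04 × 0.09 / 0.05082 = 7.155 d
Total t = Σ t_i = 20.86 days.

20.9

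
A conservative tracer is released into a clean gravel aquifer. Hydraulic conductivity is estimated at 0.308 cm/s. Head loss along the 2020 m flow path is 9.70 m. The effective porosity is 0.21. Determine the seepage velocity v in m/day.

Convert K: 0.308 cm/s × 864 = 266.1 m/day.
Hydraulic gradient i = Δh / L = 9.70 / 2020 = 0.004802.
Darcy flux q = K · i = 266.1 × 0.004802 = 1.278 m/day.
Seepage velocity v = q / n_e = 1.278 / 0.21 = 6.085 m/day.

6.09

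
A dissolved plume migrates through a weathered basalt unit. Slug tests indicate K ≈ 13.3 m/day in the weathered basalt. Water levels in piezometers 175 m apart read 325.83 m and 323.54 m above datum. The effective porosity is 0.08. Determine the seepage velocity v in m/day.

2.18

Hydraulic gradient i = (325.83 − 323.54) / 175 = 2.29 / 175 = 0.01309.
Darcy flux q = K · i = 13.30 × 0.01309 = 0.1740 m/day.
Seepage velocity v = q / n_e = 0.1740 / 0.08 = 2.175 m/day.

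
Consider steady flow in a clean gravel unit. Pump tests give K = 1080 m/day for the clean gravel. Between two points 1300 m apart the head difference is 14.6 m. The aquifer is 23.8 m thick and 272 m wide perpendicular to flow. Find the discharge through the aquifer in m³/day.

Cross-sectional area A = 272 × 23.8 = 6474 m².
Hydraulic gradient i = Δh / L = 14.6 / 1300 = 0.01123.
Darcy's law: Q = K · A · i = 1080 × 6474 × 0.01123 = 78520 m³/day.

78500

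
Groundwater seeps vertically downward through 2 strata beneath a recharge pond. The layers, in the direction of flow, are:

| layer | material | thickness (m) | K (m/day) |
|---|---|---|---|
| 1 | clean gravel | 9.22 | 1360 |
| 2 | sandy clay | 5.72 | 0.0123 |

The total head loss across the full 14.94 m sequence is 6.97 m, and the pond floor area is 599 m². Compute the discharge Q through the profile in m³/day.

Flow is perpendicular to layering, so the layers act in series and the equivalent K is the thickness-weighted harmonic mean.
Total thickness L = 9.22 + 5.72 = 14.94 m.
Σ(b_i/K_i) = 9.22/1360 + 5.72/0.0123 = 465.0 d.
K_eq = L / Σ(b_i/K_i) = 14.94 / 465.0 = 0.03213 m/day.
Q = K_eq · A · (Δh/L) = 0.03213 × 599 × (6.97/14.94) = 8.978 m³/day.

8.98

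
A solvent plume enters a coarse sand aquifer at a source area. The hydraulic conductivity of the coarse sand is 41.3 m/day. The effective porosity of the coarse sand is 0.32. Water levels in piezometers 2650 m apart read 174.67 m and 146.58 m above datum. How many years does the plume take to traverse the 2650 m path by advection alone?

5.30

Hydraulic gradient i = (174.67 − 146.58) / 2650 = 28.09 / 2650 = 0.01060.
Darcy flux q = K · i = 41.30 × 0.01060 = 0.4378 m/day.
Seepage velocity v = q / n_e = 0.4378 / 0.32 = 1.368 m/day.
Travel time t = L / v = 2650 / 1.368 = 1937 days = 5.303 years.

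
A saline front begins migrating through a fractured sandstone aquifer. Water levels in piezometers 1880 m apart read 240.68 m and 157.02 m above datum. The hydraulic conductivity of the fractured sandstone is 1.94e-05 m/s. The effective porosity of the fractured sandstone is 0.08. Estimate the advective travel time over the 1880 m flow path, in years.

5.52

Convert K: 1.94e-05 m/s × 86400 = 1.676 m/day.
Hydraulic gradient i = (240.68 − 157.02) / 1880 = 83.66 / 1880 = 0.04450.
Darcy flux q = K · i = 1.676 × 0.04450 = 0.07459 m/day.
Seepage velocity v = q / n_e = 0.07459 / 0.08 = 0.9324 m/day.
Travel time t = L / v = 1880 / 0.9324 = 2016 days = 5.521 years.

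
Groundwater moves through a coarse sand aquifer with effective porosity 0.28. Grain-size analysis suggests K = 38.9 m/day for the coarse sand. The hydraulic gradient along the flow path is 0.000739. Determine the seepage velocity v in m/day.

Hydraulic gradient i = 0.000739.
Darcy flux q = K · i = 38.90 × 0.0007390 = 0.02875 m/day.
Seepage velocity v = q / n_e = 0.02875 / 0.28 = 0.1027 m/day.

0.103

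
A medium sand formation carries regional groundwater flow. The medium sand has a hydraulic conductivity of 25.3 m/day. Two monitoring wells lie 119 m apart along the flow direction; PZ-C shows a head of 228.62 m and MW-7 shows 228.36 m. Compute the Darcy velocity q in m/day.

Hydraulic gradient i = (228.62 − 228.36) / 119 = 0.26 / 119 = 0.002185.
Specific discharge q = K · i = 25.30 × 0.002185 = 0.05528 m/day.

0.0553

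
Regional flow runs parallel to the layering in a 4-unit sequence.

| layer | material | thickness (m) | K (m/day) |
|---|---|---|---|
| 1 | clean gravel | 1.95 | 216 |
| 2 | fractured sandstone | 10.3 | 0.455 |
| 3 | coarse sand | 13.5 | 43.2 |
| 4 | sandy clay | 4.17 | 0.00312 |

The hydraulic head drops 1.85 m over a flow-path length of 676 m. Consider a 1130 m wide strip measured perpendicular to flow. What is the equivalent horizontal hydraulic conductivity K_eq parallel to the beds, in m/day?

Flow is parallel to layering, so each bed carries its own Darcy discharge and the transmissivities add.
Σ(K_i·b_i) = 216×1.95 + 0.455×10.3 + 43.2×13.5 + 0.00312×4.17 = 1009 m²/day.
Total thickness b = 29.92 m, so K_eq = Σ(K_i·b_i)/b = 33.73 m/day.

33.7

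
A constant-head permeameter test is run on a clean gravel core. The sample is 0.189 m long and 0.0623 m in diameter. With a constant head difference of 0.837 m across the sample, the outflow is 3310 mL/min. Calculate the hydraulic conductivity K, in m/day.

Cross-sectional area A = π·(d/2)² = π × (0.0623/2)² = 0.003048 m².
Convert discharge: 3310 mL/min = 5.517e-05 m³/s.
Darcy's law rearranged: K = Q·L / (A·Δh) = 5.517e-05 × 0.189 / (0.003048 × 0.837) = 0.004086 m/s = 353.1 m/day.

353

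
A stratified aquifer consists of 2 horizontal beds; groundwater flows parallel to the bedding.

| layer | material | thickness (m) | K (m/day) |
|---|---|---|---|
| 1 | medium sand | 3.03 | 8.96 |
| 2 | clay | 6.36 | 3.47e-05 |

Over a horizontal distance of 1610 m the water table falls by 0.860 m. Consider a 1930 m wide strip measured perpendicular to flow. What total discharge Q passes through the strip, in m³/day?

28.0

Flow is parallel to layering, so each bed carries its own Darcy discharge and the transmissivities add.
Σ(K_i·b_i) = 8.96×3.03 + 3.47e-05×6.36 = 27.15 m²/day.
Hydraulic gradient i = Δh / L = 0.860 / 1610 = 0.0005342.
Q = Σ(K_i·b_i) · W · i = 27.15 × 1930 × 0.0005342 = 27.99 m³/day.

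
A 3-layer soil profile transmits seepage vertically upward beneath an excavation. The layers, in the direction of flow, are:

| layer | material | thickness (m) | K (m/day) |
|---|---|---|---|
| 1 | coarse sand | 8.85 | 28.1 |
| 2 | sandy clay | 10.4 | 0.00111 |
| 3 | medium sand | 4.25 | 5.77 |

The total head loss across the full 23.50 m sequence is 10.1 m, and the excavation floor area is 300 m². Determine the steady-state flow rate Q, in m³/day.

0.323

Flow is perpendicular to layering, so the layers act in series and the equivalent K is the thickness-weighted harmonic mean.
Total thickness L = 8.85 + 10.4 + 4.25 = 23.50 m.
Σ(b_i/K_i) = 8.85/28.1 + 10.4/0.00111 + 4.25/5.77 = 9370 d.
K_eq = L / Σ(b_i/K_i) = 23.50 / 9370 = 0.002508 m/day.
Q = K_eq · A · (Δh/L) = 0.002508 × 300 × (10.1/23.50) = 0.3234 m³/day.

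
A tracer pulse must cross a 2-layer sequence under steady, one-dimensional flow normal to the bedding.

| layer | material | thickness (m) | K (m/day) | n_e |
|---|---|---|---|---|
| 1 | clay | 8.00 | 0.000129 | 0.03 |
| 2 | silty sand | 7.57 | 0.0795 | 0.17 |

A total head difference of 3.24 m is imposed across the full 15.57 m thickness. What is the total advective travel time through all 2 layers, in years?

With flow normal to the layers, continuity requires the same specific discharge q through every layer.
Σ(b_i/K_i) = 8.00/0.000129 + 7.57/0.0795 = 62111 d.
q = Δh / Σ(b_i/K_i) = 3.24 / 62111 = 5.216e-05 m/day.
In each layer the seepage velocity is v_i = q/n_i, so the layer transit time is t_i = b_i·n_i / q:
  layer 1 (clay): t_1 = 8.00 × 0.03 / 5.216e-05 = 4601 d
  layer 2 (silty sand): t_2 = 7.57 × 0.17 / 5.216e-05 = 24670 d
Total t = Σ t_i = 29271 days = 80.14 years.

80.1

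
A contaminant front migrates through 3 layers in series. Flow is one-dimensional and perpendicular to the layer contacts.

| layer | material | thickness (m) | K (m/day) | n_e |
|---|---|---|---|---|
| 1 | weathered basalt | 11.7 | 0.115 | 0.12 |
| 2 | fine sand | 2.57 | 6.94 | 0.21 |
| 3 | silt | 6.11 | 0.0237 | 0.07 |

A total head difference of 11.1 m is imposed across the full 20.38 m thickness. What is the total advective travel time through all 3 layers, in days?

76.9

With flow normal to the layers, continuity requires the same specific discharge q through every layer.
Σ(b_i/K_i) = 11.7/0.115 + 2.57/6.94 + 6.11/0.0237 = 359.9 d.
q = Δh / Σ(b_i/K_i) = 11.1 / 359.9 = 0.03084 m/day.
In each layer the seepage velocity is v_i = q/n_i, so the layer transit time is t_i = b_i·n_i / q:
  layer 1 (weathered basalt): t_1 = 11.7 × 0.12 / 0.03084 = 45.52 d
  layer 2 (fine sand): t_2 = 2.57 × 0.21 / 0.03084 = 17.50 d
  layer 3 (silt): t_3 = 6.11 × 0.07 / 0.03084 = 13.87 d
Total t = Σ t_i = 76.89 days.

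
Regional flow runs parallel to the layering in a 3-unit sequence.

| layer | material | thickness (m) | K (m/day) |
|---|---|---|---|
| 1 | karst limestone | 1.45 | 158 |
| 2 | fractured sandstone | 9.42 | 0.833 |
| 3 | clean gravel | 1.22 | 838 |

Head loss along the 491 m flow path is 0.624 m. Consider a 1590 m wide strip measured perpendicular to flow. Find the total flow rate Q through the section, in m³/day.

2540

Flow is parallel to layering, so each bed carries its own Darcy discharge and the transmissivities add.
Σ(K_i·b_i) = 158×1.45 + 0.833×9.42 + 838×1.22 = 1259 m²/day.
Hydraulic gradient i = Δh / L = 0.624 / 491 = 0.001271.
Q = Σ(K_i·b_i) · W · i = 1259 × 1590 × 0.001271 = 2545 m³/day.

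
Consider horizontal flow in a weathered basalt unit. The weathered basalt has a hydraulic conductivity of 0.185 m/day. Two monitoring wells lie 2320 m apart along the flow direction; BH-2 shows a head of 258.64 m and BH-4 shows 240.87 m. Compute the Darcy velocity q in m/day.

Hydraulic gradient i = (258.64 − 240.87) / 2320 = 17.77 / 2320 = 0.007659.
Specific discharge q = K · i = 0.1850 × 0.007659 = 0.001417 m/day.

0.00142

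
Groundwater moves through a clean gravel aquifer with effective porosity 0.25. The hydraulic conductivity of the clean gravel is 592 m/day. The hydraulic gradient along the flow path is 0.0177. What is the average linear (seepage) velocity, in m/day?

41.9

Hydraulic gradient i = 0.0177.
Darcy flux q = K · i = 592.0 × 0.01770 = 10.48 m/day.
Seepage velocity v = q / n_e = 10.48 / 0.25 = 41.91 m/day.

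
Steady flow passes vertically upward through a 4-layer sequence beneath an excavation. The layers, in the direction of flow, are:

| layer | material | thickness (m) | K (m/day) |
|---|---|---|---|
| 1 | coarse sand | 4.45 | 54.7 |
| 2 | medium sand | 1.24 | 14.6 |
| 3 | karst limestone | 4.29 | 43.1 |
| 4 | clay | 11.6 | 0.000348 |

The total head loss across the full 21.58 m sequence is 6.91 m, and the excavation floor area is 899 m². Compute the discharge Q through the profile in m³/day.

Flow is perpendicular to layering, so the layers act in series and the equivalent K is the thickness-weighted harmonic mean.
Total thickness L = 4.45 + 1.24 + 4.29 + 11.6 = 21.58 m.
Σ(b_i/K_i) = 4.45/54.7 + 1.24/14.6 + 4.29/43.1 + 11.6/0.000348 = 33334 d.
K_eq = L / Σ(b_i/K_i) = 21.58 / 33334 = 0.0006474 m/day.
Q = K_eq · A · (Δh/L) = 0.0006474 × 899 × (6.91/21.58) = 0.1864 m³/day.

0.186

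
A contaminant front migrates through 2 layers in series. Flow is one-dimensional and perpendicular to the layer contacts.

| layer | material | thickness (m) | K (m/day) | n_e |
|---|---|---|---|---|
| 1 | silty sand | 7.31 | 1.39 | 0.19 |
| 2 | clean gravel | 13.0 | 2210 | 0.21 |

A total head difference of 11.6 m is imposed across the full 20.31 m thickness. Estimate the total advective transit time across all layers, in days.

With flow normal to the layers, continuity requires the same specific discharge q through every layer.
Σ(b_i/K_i) = 7.31/1.39 + 13.0/2210 = 5.265 d.
q = Δh / Σ(b_i/K_i) = 11.6 / 5.265 = 2.203 m/day.
In each layer the seepage velocity is v_i = q/n_i, so the layer transit time is t_i = b_i·n_i / q:
  layer 1 (silty sand): t_1 = 7.31 × 0.19 / 2.203 = 0.6304 d
  layer 2 (clean gravel): t_2 = 13.0 × 0.21 / 2.203 = 1.239 d
Total t = Σ t_i = 1.869 days.

1.87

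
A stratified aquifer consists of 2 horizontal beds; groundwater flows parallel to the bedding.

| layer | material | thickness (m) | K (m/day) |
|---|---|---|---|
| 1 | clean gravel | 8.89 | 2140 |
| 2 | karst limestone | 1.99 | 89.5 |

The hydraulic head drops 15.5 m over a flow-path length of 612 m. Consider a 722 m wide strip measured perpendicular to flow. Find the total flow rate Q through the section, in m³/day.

Flow is parallel to layering, so each bed carries its own Darcy discharge and the transmissivities add.
Σ(K_i·b_i) = 2140×8.89 + 89.5×1.99 = 19203 m²/day.
Hydraulic gradient i = Δh / L = 15.5 / 612 = 0.02533.
Q = Σ(K_i·b_i) · W · i = 19203 × 722 × 0.02533 = 3.511e+05 m³/day.

351000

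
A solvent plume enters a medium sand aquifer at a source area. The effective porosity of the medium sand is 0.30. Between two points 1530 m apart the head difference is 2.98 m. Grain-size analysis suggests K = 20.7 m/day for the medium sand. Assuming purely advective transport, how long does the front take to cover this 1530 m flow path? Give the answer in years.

31.2

Hydraulic gradient i = Δh / L = 2.98 / 1530 = 0.001948.
Darcy flux q = K · i = 20.70 × 0.001948 = 0.04032 m/day.
Seepage velocity v = q / n_e = 0.04032 / 0.30 = 0.1344 m/day.
Travel time t = L / v = 1530 / 0.1344 = 11385 days = 31.17 years.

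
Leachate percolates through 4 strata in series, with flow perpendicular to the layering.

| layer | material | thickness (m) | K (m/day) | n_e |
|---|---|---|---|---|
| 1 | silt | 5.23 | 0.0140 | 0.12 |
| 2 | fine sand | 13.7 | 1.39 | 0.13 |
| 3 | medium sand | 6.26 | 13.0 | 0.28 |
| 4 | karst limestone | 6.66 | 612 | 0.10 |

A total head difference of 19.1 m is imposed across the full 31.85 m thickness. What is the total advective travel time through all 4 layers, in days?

97.0

With flow normal to the layers, continuity requires the same specific discharge q through every layer.
Σ(b_i/K_i) = 5.23/0.0140 + 13.7/1.39 + 6.26/13.0 + 6.66/612 = 383.9 d.
q = Δh / Σ(b_i/K_i) = 19.1 / 383.9 = 0.04975 m/day.
In each layer the seepage velocity is v_i = q/n_i, so the layer transit time is t_i = b_i·n_i / q:
  layer 1 (silt): t_1 = 5.23 × 0.12 / 0.04975 = 12.62 d
  layer 2 (fine sand): t_2 = 13.7 × 0.13 / 0.04975 = 35.80 d
  layer 3 (medium sand): t_3 = 6.26 × 0.28 / 0.04975 = 35.23 d
  layer 4 (karst limestone): t_4 = 6.66 × 0.10 / 0.04975 = 13.39 d
Total t = Σ t_i = 97.03 days.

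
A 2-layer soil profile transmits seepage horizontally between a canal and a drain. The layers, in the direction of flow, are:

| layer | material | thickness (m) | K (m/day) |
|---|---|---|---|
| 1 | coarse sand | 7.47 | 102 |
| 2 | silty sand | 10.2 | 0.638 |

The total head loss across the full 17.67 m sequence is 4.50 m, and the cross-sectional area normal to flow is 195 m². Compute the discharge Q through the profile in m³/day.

54.6

Flow is perpendicular to layering, so the layers act in series and the equivalent K is the thickness-weighted harmonic mean.
Total thickness L = 7.47 + 10.2 = 17.67 m.
Σ(b_i/K_i) = 7.47/102 + 10.2/0.638 = 16.06 d.
K_eq = L / Σ(b_i/K_i) = 17.67 / 16.06 = 1.100 m/day.
Q = K_eq · A · (Δh/L) = 1.100 × 195 × (4.50/17.67) = 54.64 m³/day.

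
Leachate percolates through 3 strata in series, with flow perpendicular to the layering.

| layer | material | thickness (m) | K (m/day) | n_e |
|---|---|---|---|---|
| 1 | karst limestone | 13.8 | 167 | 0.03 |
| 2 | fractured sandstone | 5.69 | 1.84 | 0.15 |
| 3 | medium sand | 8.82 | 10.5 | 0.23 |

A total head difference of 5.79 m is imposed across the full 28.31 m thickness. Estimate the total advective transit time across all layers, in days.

2.29

With flow normal to the layers, continuity requires the same specific discharge q through every layer.
Σ(b_i/K_i) = 13.8/167 + 5.69/1.84 + 8.82/10.5 = 4.015 d.
q = Δh / Σ(b_i/K_i) = 5.79 / 4.015 = 1.442 m/day.
In each layer the seepage velocity is v_i = q/n_i, so the layer transit time is t_i = b_i·n_i / q:
  layer 1 (karst limestone): t_1 = 13.8 × 0.03 / 1.442 = 0.2871 d
  layer 2 (fractured sandstone): t_2 = 5.69 × 0.15 / 1.442 = 0.5919 d
  layer 3 (medium sand): t_3 = 8.82 × 0.23 / 1.442 = 1.407 d
Total t = Σ t_i = 2.286 days.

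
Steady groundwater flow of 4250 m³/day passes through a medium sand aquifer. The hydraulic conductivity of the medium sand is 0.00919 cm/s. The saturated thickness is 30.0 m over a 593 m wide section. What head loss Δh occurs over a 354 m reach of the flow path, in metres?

Convert K: 0.00919 cm/s × 864 = 7.940 m/day.
Cross-sectional area A = 593 × 30.0 = 17790 m².
From Q = K·A·i, i = Q / (K·A) = 4250 / (7.940 × 17790) = 0.03009.
Head loss Δh = i · L = 0.03009 × 354 = 10.65 m.

10.7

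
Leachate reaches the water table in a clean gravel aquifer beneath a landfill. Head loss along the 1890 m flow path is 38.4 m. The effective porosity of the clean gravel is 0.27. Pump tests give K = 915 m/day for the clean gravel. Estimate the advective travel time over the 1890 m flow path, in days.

27.4

Hydraulic gradient i = Δh / L = 38.4 / 1890 = 0.02032.
Darcy flux q = K · i = 915.0 × 0.02032 = 18.59 m/day.
Seepage velocity v = q / n_e = 18.59 / 0.27 = 68.85 m/day.
Travel time t = L / v = 1890 / 68.85 = 27.45 days.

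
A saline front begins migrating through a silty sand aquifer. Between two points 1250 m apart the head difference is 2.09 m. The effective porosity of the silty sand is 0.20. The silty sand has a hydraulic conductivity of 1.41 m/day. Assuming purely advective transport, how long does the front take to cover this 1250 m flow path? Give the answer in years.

290

Hydraulic gradient i = Δh / L = 2.09 / 1250 = 0.001672.
Darcy flux q = K · i = 1.410 × 0.001672 = 0.002358 m/day.
Seepage velocity v = q / n_e = 0.002358 / 0.20 = 0.01179 m/day.
Travel time t = L / v = 1250 / 0.01179 = 1.060e+05 days = 290.3 years.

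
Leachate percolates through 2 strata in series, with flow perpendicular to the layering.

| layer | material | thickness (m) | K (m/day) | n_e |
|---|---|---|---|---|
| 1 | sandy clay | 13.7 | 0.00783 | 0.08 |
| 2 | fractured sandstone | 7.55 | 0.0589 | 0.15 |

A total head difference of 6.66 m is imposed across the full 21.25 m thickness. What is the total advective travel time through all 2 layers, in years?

With flow normal to the layers, continuity requires the same specific discharge q through every layer.
Σ(b_i/K_i) = 13.7/0.00783 + 7.55/0.0589 = 1878 d.
q = Δh / Σ(b_i/K_i) = 6.66 / 1878 = 0.003547 m/day.
In each layer the seepage velocity is v_i = q/n_i, so the layer transit time is t_i = b_i·n_i / q:
  layer 1 (sandy clay): t_1 = 13.7 × 0.08 / 0.003547 = 309.0 d
  layer 2 (fractured sandstone): t_2 = 7.55 × 0.15 / 0.003547 = 319.3 d
Total t = Σ t_i = 628.4 days = 1.720 years.

1.72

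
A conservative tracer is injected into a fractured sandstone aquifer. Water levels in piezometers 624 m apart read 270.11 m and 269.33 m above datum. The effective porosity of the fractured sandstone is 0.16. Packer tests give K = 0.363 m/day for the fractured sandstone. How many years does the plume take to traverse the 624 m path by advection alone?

602

Hydraulic gradient i = (270.11 − 269.33) / 624 = 0.78 / 624 = 0.001250.
Darcy flux q = K · i = 0.3630 × 0.001250 = 0.0004537 m/day.
Seepage velocity v = q / n_e = 0.0004537 / 0.16 = 0.002836 m/day.
Travel time t = L / v = 624 / 0.002836 = 2.200e+05 days = 602.4 years.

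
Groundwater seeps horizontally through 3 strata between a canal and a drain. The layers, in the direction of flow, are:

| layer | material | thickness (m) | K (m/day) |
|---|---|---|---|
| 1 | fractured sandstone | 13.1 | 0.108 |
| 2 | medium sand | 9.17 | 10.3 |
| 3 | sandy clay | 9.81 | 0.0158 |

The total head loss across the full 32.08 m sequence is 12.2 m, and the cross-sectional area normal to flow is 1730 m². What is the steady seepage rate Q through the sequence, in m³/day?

Flow is perpendicular to layering, so the layers act in series and the equivalent K is the thickness-weighted harmonic mean.
Total thickness L = 13.1 + 9.17 + 9.81 = 32.08 m.
Σ(b_i/K_i) = 13.1/0.108 + 9.17/10.3 + 9.81/0.0158 = 743.1 d.
K_eq = L / Σ(b_i/K_i) = 32.08 / 743.1 = 0.04317 m/day.
Q = K_eq · A · (Δh/L) = 0.04317 × 1730 × (12.2/32.08) = 28.40 m³/day.

28.4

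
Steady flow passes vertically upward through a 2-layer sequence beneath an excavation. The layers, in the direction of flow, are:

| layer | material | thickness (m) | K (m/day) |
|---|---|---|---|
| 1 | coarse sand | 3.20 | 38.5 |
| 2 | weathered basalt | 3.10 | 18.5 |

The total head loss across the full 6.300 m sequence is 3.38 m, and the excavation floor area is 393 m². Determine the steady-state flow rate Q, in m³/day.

Flow is perpendicular to layering, so the layers act in series and the equivalent K is the thickness-weighted harmonic mean.
Total thickness L = 3.20 + 3.10 = 6.300 m.
Σ(b_i/K_i) = 3.20/38.5 + 3.10/18.5 = 0.2507 d.
K_eq = L / Σ(b_i/K_i) = 6.300 / 0.2507 = 25.13 m/day.
Q = K_eq · A · (Δh/L) = 25.13 × 393 × (3.38/6.300) = 5299 m³/day.

5300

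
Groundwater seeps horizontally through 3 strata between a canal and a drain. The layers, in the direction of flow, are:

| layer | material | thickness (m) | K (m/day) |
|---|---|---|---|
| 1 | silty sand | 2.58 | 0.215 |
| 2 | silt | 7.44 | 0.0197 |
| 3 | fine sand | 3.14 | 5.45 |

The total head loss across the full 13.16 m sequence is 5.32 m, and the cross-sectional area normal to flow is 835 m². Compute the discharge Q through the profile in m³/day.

Flow is perpendicular to layering, so the layers act in series and the equivalent K is the thickness-weighted harmonic mean.
Total thickness L = 2.58 + 7.44 + 3.14 = 13.16 m.
Σ(b_i/K_i) = 2.58/0.215 + 7.44/0.0197 + 3.14/5.45 = 390.2 d.
K_eq = L / Σ(b_i/K_i) = 13.16 / 390.2 = 0.03372 m/day.
Q = K_eq · A · (Δh/L) = 0.03372 × 835 × (5.32/13.16) = 11.38 m³/day.

11.4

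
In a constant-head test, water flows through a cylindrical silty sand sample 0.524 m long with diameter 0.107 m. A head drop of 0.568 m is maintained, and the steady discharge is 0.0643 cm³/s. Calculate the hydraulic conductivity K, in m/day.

0.570

Cross-sectional area A = π·(d/2)² = π × (0.107/2)² = 0.008992 m².
Convert discharge: 0.0643 cm³/s = 6.430e-08 m³/s.
Darcy's law rearranged: K = Q·L / (A·Δh) = 6.430e-08 × 0.524 / (0.008992 × 0.568) = 6.597e-06 m/s = 0.5700 m/day.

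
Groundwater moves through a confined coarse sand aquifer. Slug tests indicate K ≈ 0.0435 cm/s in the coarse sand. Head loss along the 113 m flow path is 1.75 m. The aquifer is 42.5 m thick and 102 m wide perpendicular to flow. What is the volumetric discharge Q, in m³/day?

2520

Convert K: 0.0435 cm/s × 864 = 37.58 m/day.
Cross-sectional area A = 102 × 42.5 = 4335 m².
Hydraulic gradient i = Δh / L = 1.75 / 113 = 0.01549.
Darcy's law: Q = K · A · i = 37.58 × 4335 × 0.01549 = 2523 m³/day.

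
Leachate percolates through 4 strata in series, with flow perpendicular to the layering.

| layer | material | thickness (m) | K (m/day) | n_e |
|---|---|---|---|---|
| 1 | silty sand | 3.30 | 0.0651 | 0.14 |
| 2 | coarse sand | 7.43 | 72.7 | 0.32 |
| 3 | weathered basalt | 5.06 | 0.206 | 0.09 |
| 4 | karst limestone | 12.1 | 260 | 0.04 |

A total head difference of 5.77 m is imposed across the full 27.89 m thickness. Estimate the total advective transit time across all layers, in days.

49.4

With flow normal to the layers, continuity requires the same specific discharge q through every layer.
Σ(b_i/K_i) = 3.30/0.0651 + 7.43/72.7 + 5.06/0.206 + 12.1/260 = 75.40 d.
q = Δh / Σ(b_i/K_i) = 5.77 / 75.40 = 0.07652 m/day.
In each layer the seepage velocity is v_i = q/n_i, so the layer transit time is t_i = b_i·n_i / q:
  layer 1 (silty sand): t_1 = 3.30 × 0.14 / 0.07652 = 6.037 d
  layer 2 (coarse sand): t_2 = 7.43 × 0.32 / 0.07652 = 31.07 d
  layer 3 (weathered basalt): t_3 = 5.06 × 0.09 / 0.07652 = 5.951 d
  layer 4 (karst limestone): t_4 = 12.1 × 0.04 / 0.07652 = 6.325 d
Total t = Σ t_i = 49.38 days.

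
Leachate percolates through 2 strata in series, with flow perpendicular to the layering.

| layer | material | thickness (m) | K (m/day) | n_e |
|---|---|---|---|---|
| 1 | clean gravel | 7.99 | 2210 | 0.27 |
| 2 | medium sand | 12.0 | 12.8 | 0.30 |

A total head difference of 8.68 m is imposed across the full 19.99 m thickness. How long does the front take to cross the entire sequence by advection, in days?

With flow normal to the layers, continuity requires the same specific discharge q through every layer.
Σ(b_i/K_i) = 7.99/2210 + 12.0/12.8 = 0.9411 d.
q = Δh / Σ(b_i/K_i) = 8.68 / 0.9411 = 9.223 m/day.
In each layer the seepage velocity is v_i = q/n_i, so the layer transit time is t_i = b_i·n_i / q:
  layer 1 (clean gravel): t_1 = 7.99 × 0.27 / 9.223 = 0.2339 d
  layer 2 (medium sand): t_2 = 12.0 × 0.30 / 9.223 = 0.3903 d
Total t = Σ t_i = 0.6242 days.

0.624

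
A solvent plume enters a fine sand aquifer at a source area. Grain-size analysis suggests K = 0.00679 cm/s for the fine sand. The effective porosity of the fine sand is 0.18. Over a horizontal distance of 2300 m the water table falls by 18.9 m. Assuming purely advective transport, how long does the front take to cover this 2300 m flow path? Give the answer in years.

23.5

Convert K: 0.00679 cm/s × 864 = 5.867 m/day.
Hydraulic gradient i = Δh / L = 18.9 / 2300 = 0.008217.
Darcy flux q = K · i = 5.867 × 0.008217 = 0.04821 m/day.
Seepage velocity v = q / n_e = 0.04821 / 0.18 = 0.2678 m/day.
Travel time t = L / v = 2300 / 0.2678 = 8588 days = 23.51 years.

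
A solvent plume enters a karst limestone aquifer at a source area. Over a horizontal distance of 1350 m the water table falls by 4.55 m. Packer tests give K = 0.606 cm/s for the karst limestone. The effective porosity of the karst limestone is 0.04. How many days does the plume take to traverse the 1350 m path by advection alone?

30.6

Convert K: 0.606 cm/s × 864 = 523.6 m/day.
Hydraulic gradient i = Δh / L = 4.55 / 1350 = 0.003370.
Darcy flux q = K · i = 523.6 × 0.003370 = 1.765 m/day.
Seepage velocity v = q / n_e = 1.765 / 0.04 = 44.12 m/day.
Travel time t = L / v = 1350 / 44.12 = 30.60 days.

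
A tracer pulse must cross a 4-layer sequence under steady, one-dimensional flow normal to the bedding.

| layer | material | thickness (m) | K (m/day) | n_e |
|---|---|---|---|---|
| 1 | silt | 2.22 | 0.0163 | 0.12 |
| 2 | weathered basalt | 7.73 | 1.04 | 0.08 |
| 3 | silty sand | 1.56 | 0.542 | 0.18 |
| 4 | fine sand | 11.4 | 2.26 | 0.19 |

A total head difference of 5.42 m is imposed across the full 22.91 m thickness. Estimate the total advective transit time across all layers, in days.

93.2

With flow normal to the layers, continuity requires the same specific discharge q through every layer.
Σ(b_i/K_i) = 2.22/0.0163 + 7.73/1.04 + 1.56/0.542 + 11.4/2.26 = 151.6 d.
q = Δh / Σ(b_i/K_i) = 5.42 / 151.6 = 0.03576 m/day.
In each layer the seepage velocity is v_i = q/n_i, so the layer transit time is t_i = b_i·n_i / q:
  layer 1 (silt): t_1 = 2.22 × 0.12 / 0.03576 = 7.449 d
  layer 2 (weathered basalt): t_2 = 7.73 × 0.08 / 0.03576 = 17.29 d
  layer 3 (silty sand): t_3 = 1.56 × 0.18 / 0.03576 = 7.852 d
  layer 4 (fine sand): t_4 = 11.4 × 0.19 / 0.03576 = 60.56 d
Total t = Σ t_i = 93.16 days.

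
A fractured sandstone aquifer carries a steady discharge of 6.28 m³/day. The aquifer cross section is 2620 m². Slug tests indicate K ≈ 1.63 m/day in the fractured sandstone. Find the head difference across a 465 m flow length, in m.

From Q = K·A·i, i = Q / (K·A) = 6.28 / (1.630 × 2620) = 0.001471.
Head loss Δh = i · L = 0.001471 × 465 = 0.6838 m.

0.684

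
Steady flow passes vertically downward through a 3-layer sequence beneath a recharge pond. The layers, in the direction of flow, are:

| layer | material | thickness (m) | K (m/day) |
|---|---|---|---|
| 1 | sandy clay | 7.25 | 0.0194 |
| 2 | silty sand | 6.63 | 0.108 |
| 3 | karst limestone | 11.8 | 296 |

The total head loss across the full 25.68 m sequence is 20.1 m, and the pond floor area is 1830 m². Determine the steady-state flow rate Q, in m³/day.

84.5

Flow is perpendicular to layering, so the layers act in series and the equivalent K is the thickness-weighted harmonic mean.
Total thickness L = 7.25 + 6.63 + 11.8 = 25.68 m.
Σ(b_i/K_i) = 7.25/0.0194 + 6.63/0.108 + 11.8/296 = 435.1 d.
K_eq = L / Σ(b_i/K_i) = 25.68 / 435.1 = 0.05902 m/day.
Q = K_eq · A · (Δh/L) = 0.05902 × 1830 × (20.1/25.68) = 84.53 m³/day.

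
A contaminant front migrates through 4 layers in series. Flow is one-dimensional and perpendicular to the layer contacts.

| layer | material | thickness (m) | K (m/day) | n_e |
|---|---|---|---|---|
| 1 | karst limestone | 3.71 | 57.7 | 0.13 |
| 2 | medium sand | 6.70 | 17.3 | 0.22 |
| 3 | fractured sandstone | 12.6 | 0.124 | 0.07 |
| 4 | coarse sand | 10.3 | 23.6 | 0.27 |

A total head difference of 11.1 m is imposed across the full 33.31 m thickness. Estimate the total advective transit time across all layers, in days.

51.9

With flow normal to the layers, continuity requires the same specific discharge q through every layer.
Σ(b_i/K_i) = 3.71/57.7 + 6.70/17.3 + 12.6/0.124 + 10.3/23.6 = 102.5 d.
q = Δh / Σ(b_i/K_i) = 11.1 / 102.5 = 0.1083 m/day.
In each layer the seepage velocity is v_i = q/n_i, so the layer transit time is t_i = b_i·n_i / q:
  layer 1 (karst limestone): t_1 = 3.71 × 0.13 / 0.1083 = 4.454 d
  layer 2 (medium sand): t_2 = 6.70 × 0.22 / 0.1083 = 13.61 d
  layer 3 (fractured sandstone): t_3 = 12.6 × 0.07 / 0.1083 = 8.145 d
  layer 4 (coarse sand): t_4 = 10.3 × 0.27 / 0.1083 = 25.68 d
Total t = Σ t_i = 51.89 days.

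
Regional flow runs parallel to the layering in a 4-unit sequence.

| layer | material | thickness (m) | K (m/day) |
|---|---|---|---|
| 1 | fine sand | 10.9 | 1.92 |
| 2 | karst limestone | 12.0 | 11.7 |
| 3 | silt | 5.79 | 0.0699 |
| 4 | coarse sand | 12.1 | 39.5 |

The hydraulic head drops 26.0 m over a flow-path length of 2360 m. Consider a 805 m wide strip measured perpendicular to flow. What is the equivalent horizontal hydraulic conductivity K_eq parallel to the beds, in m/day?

Flow is parallel to layering, so each bed carries its own Darcy discharge and the transmissivities add.
Σ(K_i·b_i) = 1.92×10.9 + 11.7×12.0 + 0.0699×5.79 + 39.5×12.1 = 639.7 m²/day.
Total thickness b = 40.79 m, so K_eq = Σ(K_i·b_i)/b = 15.68 m/day.

15.7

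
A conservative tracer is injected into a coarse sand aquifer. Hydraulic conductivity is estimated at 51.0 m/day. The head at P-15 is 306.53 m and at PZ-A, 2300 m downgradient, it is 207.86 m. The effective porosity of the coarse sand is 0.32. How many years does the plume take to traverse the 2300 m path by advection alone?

0.921

Hydraulic gradient i = (306.53 − 207.86) / 2300 = 98.67 / 2300 = 0.04290.
Darcy flux q = K · i = 51.00 × 0.04290 = 2.188 m/day.
Seepage velocity v = q / n_e = 2.188 / 0.32 = 6.837 m/day.
Travel time t = L / v = 2300 / 6.837 = 336.4 days = 0.9210 years.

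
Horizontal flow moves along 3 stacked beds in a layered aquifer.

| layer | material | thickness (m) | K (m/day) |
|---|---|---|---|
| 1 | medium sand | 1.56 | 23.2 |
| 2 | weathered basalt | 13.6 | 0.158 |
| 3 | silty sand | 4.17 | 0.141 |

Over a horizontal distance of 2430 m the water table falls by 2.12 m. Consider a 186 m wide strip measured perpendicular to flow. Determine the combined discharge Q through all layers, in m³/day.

6.32

Flow is parallel to layering, so each bed carries its own Darcy discharge and the transmissivities add.
Σ(K_i·b_i) = 23.2×1.56 + 0.158×13.6 + 0.141×4.17 = 38.93 m²/day.
Hydraulic gradient i = Δh / L = 2.12 / 2430 = 0.0008724.
Q = Σ(K_i·b_i) · W · i = 38.93 × 186 × 0.0008724 = 6.317 m³/day.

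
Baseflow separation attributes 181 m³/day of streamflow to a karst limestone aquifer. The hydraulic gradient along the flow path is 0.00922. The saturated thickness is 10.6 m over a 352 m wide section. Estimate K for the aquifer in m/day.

Cross-sectional area A = 352 × 10.6 = 3731 m².
Hydraulic gradient i = 0.00922.
From Q = K·A·i, K = Q / (A·i) = 181 / (3731 × 0.009220) = 5.261 m/day.

5.26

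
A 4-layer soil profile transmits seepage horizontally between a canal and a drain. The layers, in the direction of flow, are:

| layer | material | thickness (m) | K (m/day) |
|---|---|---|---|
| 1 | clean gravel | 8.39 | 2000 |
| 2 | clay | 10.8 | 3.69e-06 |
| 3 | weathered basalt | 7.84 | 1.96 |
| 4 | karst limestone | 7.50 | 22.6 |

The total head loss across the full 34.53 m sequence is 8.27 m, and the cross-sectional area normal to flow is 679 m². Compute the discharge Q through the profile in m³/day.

Flow is perpendicular to layering, so the layers act in series and the equivalent K is the thickness-weighted harmonic mean.
Total thickness L = 8.39 + 10.8 + 7.84 + 7.50 = 34.53 m.
Σ(b_i/K_i) = 8.39/2000 + 10.8/3.69e-06 + 7.84/1.96 + 7.50/22.6 = 2.927e+06 d.
K_eq = L / Σ(b_i/K_i) = 34.53 / 2.927e+06 = 1.180e-05 m/day.
Q = K_eq · A · (Δh/L) = 1.180e-05 × 679 × (8.27/34.53) = 0.001919 m³/day.

0.00192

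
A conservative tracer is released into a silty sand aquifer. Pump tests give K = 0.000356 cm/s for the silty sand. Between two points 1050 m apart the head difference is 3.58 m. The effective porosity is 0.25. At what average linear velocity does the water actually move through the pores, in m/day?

0.00419

Convert K: 0.000356 cm/s × 864 = 0.3076 m/day.
Hydraulic gradient i = Δh / L = 3.58 / 1050 = 0.003410.
Darcy flux q = K · i = 0.3076 × 0.003410 = 0.001049 m/day.
Seepage velocity v = q / n_e = 0.001049 / 0.25 = 0.004195 m/day.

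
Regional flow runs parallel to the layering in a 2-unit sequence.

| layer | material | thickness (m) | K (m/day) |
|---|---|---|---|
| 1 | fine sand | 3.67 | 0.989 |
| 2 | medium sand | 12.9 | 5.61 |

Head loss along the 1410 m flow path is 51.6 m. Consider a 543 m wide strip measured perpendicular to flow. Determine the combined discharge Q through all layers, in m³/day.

1510

Flow is parallel to layering, so each bed carries its own Darcy discharge and the transmissivities add.
Σ(K_i·b_i) = 0.989×3.67 + 5.61×12.9 = 76.00 m²/day.
Hydraulic gradient i = Δh / L = 51.6 / 1410 = 0.03660.
Q = Σ(K_i·b_i) · W · i = 76.00 × 543 × 0.03660 = 1510 m³/day.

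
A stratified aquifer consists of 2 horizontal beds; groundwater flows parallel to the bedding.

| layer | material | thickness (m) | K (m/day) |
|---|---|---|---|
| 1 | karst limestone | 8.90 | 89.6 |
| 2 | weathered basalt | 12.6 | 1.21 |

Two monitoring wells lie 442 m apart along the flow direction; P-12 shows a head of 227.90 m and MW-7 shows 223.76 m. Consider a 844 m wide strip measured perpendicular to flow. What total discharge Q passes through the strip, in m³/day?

Flow is parallel to layering, so each bed carries its own Darcy discharge and the transmissivities add.
Σ(K_i·b_i) = 89.6×8.90 + 1.21×12.6 = 812.7 m²/day.
Hydraulic gradient i = (227.90 − 223.76) / 442 = 4.14 / 442 = 0.009367.
Q = Σ(K_i·b_i) · W · i = 812.7 × 844 × 0.009367 = 6425 m³/day.

6420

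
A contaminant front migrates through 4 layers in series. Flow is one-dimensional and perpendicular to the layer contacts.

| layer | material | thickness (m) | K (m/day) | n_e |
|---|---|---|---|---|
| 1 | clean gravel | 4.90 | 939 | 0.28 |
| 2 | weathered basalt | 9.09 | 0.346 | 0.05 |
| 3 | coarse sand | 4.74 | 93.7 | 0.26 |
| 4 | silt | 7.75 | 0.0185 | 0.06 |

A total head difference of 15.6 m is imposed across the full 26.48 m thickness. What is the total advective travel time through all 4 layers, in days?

With flow normal to the layers, continuity requires the same specific discharge q through every layer.
Σ(b_i/K_i) = 4.90/939 + 9.09/0.346 + 4.74/93.7 + 7.75/0.0185 = 445.2 d.
q = Δh / Σ(b_i/K_i) = 15.6 / 445.2 = 0.03504 m/day.
In each layer the seepage velocity is v_i = q/n_i, so the layer transit time is t_i = b_i·n_i / q:
  layer 1 (clean gravel): t_1 = 4.90 × 0.28 / 0.03504 = 39.16 d
  layer 2 (weathered basalt): t_2 = 9.09 × 0.05 / 0.03504 = 12.97 d
  layer 3 (coarse sand): t_3 = 4.74 × 0.26 / 0.03504 = 35.17 d
  layer 4 (silt): t_4 = 7.75 × 0.06 / 0.03504 = 13.27 d
Total t = Σ t_i = 100.6 days.

101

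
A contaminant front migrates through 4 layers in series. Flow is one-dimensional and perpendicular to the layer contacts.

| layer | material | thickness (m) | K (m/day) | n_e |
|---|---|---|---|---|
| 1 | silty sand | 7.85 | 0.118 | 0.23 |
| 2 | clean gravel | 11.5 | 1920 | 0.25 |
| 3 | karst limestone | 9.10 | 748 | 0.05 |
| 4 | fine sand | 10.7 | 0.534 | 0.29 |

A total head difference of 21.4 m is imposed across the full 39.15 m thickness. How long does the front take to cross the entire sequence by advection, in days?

With flow normal to the layers, continuity requires the same specific discharge q through every layer.
Σ(b_i/K_i) = 7.85/0.118 + 11.5/1920 + 9.10/748 + 10.7/0.534 = 86.58 d.
q = Δh / Σ(b_i/K_i) = 21.4 / 86.58 = 0.2472 m/day.
In each layer the seepage velocity is v_i = q/n_i, so the layer transit time is t_i = b_i·n_i / q:
  layer 1 (silty sand): t_1 = 7.85 × 0.23 / 0.2472 = 7.305 d
  layer 2 (clean gravel): t_2 = 11.5 × 0.25 / 0.2472 = 11.63 d
  layer 3 (karst limestone): t_3 = 9.10 × 0.05 / 0.2472 = 1.841 d
  layer 4 (fine sand): t_4 = 10.7 × 0.29 / 0.2472 = 12.55 d
Total t = Σ t_i = 33.33 days.

33.3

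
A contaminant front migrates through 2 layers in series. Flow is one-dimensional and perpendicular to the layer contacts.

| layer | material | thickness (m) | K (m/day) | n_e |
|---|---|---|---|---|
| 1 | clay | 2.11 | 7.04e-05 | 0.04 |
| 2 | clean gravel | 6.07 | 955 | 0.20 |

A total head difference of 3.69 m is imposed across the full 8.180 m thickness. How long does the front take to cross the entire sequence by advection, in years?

28.9

With flow normal to the layers, continuity requires the same specific discharge q through every layer.
Σ(b_i/K_i) = 2.11/7.04e-05 + 6.07/955 = 29972 d.
q = Δh / Σ(b_i/K_i) = 3.69 / 29972 = 0.0001231 m/day.
In each layer the seepage velocity is v_i = q/n_i, so the layer transit time is t_i = b_i·n_i / q:
  layer 1 (clay): t_1 = 2.11 × 0.04 / 0.0001231 = 685.5 d
  layer 2 (clean gravel): t_2 = 6.07 × 0.20 / 0.0001231 = 9861 d
Total t = Σ t_i = 10546 days = 28.87 years.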